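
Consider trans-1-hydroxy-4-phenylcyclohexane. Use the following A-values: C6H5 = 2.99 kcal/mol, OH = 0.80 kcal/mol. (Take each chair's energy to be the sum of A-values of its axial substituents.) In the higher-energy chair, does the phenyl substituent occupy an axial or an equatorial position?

C1 and C4 have opposite parity, so for the trans isomer the two substituents are e,e in one chair and a,a in the other.
Chair I (phenyl axial, hydroxyl axial): E = 3.79 kcal/mol.
Chair II (phenyl equatorial, hydroxyl equatorial): E = 0.00 kcal/mol.
Chair I is the less stable (higher-energy) conformer, and in that chair the phenyl group is axial.

axial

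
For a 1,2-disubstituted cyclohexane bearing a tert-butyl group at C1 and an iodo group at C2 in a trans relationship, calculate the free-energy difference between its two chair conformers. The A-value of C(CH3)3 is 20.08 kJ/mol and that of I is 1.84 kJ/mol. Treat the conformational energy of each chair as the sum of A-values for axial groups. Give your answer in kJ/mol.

21.92 kJ/mol

C1 and C2 have opposite parity, so for the trans isomer the two substituents are e,e in one chair and a,a in the other.
Chair I (tert-butyl axial, iodo axial): E = 21.92 kJ/mol.
Chair II (tert-butyl equatorial, iodo equatorial): E = 0.00 kJ/mol.
ΔE = 21.92 − 0.00 = 21.92 kJ/mol; chair II is more stable.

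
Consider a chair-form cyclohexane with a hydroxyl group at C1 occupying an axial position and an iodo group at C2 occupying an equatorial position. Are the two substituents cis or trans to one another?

cis

C1 and C2 have opposite parity, so their axial bonds point in opposite directions.
With opposite-parity carbons, two substituents on the same face are one axial and one equatorial; opposite faces give both axial or both equatorial.
Here the groups are axial/equatorial → same face → cis.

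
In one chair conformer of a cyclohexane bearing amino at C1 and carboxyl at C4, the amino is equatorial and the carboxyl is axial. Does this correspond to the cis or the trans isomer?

cis

C1 and C4 have opposite parity, so their axial bonds point in opposite directions.
With opposite-parity carbons, two substituents on the same face are one axial and one equatorial; opposite faces give both axial or both equatorial.
Here the groups are equatorial/axial → same face → cis.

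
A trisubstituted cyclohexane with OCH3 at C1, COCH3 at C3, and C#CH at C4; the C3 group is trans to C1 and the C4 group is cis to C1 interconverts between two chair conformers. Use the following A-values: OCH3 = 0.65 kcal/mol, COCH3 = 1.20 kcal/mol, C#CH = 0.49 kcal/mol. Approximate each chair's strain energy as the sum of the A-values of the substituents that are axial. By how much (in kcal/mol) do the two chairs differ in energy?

1.04 kcal/mol

Chair I (methoxy axial, acetyl equatorial, ethynyl equatorial): E = 0.65 kcal/mol.
Chair II (methoxy equatorial, acetyl axial, ethynyl axial): E = 1.69 kcal/mol.
ΔE = 1.69 − 0.65 = 1.04 kcal/mol; chair I is more stable.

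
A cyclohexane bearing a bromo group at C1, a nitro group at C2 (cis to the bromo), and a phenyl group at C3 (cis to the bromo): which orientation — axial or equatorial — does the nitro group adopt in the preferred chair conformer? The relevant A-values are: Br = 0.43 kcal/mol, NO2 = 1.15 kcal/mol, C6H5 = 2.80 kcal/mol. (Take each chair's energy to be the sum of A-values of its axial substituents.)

Chair I (bromo axial, nitro equatorial, phenyl axial): E = 3.23 kcal/mol.
Chair II (bromo equatorial, nitro axial, phenyl equatorial): E = 1.15 kcal/mol.
Chair II is the more stable (lower-energy) conformer, and in that chair the nitro group is axial.

axial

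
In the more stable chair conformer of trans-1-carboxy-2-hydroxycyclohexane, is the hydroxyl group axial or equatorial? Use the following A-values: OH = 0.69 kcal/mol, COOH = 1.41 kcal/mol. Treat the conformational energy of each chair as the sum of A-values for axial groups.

C1 and C2 have opposite parity, so for the trans isomer the two substituents are e,e in one chair and a,a in the other.
Chair I (hydroxyl axial, carboxyl axial): E = 2.10 kcal/mol.
Chair II (hydroxyl equatorial, carboxyl equatorial): E = 0.00 kcal/mol.
Chair II is the more stable (lower-energy) conformer, and in that chair the hydroxyl group is equatorial.

equatorial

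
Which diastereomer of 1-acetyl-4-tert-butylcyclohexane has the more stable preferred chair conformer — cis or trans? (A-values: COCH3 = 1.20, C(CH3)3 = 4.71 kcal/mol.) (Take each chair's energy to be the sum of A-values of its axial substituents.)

trans

At 1,4 positions (parity opposite): cis → (a,e or e,a); trans → (e,e or a,a).
Best chair for cis: E = 1.20 kcal/mol; best chair for trans: E = 0.00 kcal/mol.
The trans isomer is lower by 1.20 kcal/mol.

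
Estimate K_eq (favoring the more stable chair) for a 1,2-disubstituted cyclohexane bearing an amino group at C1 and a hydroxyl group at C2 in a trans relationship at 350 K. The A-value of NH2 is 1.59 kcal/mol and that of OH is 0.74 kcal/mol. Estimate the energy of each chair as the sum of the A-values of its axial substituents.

C1 and C2 have opposite parity, so for the trans isomer the two substituents are e,e in one chair and a,a in the other.
Chair I (amino axial, hydroxyl axial): E = 2.33 kcal/mol; chair II (amino equatorial, hydroxyl equatorial): E = 0.00 kcal/mol.
ΔG = 2.33 kcal/mol between the two chairs.
K = exp(ΔG/RT) with R = 1.987×10⁻³ kcal mol⁻¹ K⁻¹ and T = 350 K gives K ≈ 28.5.

K ≈ 28.5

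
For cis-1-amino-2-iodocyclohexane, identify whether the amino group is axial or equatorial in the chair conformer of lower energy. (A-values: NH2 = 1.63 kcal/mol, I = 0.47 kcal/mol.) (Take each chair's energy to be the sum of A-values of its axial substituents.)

equatorial

C1 and C2 have opposite parity, so for the cis isomer the two substituents are one axial and one equatorial in each chair.
Chair I (amino axial, iodo equatorial): E = 1.63 kcal/mol.
Chair II (amino equatorial, iodo axial): E = 0.47 kcal/mol.
Chair II is the more stable (lower-energy) conformer, and in that chair the amino group is equatorial.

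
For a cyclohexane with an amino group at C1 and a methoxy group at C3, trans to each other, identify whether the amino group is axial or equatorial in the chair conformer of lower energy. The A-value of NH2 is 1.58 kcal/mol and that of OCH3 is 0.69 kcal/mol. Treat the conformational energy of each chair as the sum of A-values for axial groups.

equatorial

C1 and C3 have the same parity, so for the trans isomer the two substituents are one axial and one equatorial in each chair.
Chair I (amino axial, methoxy equatorial): E = 1.58 kcal/mol.
Chair II (amino equatorial, methoxy axial): E = 0.69 kcal/mol.
Chair II is the more stable (lower-energy) conformer, and in that chair the amino group is equatorial.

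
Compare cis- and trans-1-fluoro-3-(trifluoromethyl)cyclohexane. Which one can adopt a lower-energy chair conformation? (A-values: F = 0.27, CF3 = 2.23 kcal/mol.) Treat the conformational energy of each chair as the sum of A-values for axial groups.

cis

At 1,3 positions (parity same): cis → (e,e or a,a); trans → (a,e or e,a).
Best chair for cis: E = 0.00 kcal/mol; best chair for trans: E = 0.27 kcal/mol.
The cis isomer is lower by 0.27 kcal/mol.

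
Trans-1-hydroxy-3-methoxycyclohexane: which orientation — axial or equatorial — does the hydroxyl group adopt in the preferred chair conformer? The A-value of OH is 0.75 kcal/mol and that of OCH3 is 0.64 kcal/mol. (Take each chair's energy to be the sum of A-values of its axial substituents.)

equatorial

C1 and C3 have the same parity, so for the trans isomer the two substituents are one axial and one equatorial in each chair.
Chair I (hydroxyl axial, methoxy equatorial): E = 0.75 kcal/mol.
Chair II (hydroxyl equatorial, methoxy axial): E = 0.64 kcal/mol.
Chair II is the more stable (lower-energy) conformer, and in that chair the hydroxyl group is equatorial.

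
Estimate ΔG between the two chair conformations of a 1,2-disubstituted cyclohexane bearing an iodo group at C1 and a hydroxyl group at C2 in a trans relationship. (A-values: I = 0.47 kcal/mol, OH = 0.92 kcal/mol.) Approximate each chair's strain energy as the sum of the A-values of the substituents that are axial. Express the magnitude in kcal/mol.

C1 and C2 have opposite parity, so for the trans isomer the two substituents are e,e in one chair and a,a in the other.
Chair I (iodo axial, hydroxyl axial): E = 1.39 kcal/mol.
Chair II (iodo equatorial, hydroxyl equatorial): E = 0.00 kcal/mol.
ΔE = 1.39 − 0.00 = 1.39 kcal/mol; chair II is more stable.

1.39 kcal/mol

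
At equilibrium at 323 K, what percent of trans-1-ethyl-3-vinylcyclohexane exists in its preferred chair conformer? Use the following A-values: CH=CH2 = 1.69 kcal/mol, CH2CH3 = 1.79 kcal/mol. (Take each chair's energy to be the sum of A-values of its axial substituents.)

53.9%

C1 and C3 have the same parity, so for the trans isomer the two substituents are one axial and one equatorial in each chair.
Chair I (vinyl axial, ethyl equatorial): E = 1.69 kcal/mol; chair II (vinyl equatorial, ethyl axial): E = 1.79 kcal/mol.
ΔG = 0.10 kcal/mol between the two chairs.
K = exp(ΔG/RT) with R = 1.987×10⁻³ kcal mol⁻¹ K⁻¹ and T = 323 K gives K ≈ 1.17.
Fraction in the lower-energy chair = K/(K+1) = 53.9%.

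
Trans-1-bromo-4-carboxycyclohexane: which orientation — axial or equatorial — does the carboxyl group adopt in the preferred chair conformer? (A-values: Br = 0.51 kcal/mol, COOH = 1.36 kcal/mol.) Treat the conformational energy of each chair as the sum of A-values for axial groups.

C1 and C4 have opposite parity, so for the trans isomer the two substituents are e,e in one chair and a,a in the other.
Chair I (bromo axial, carboxyl axial): E = 1.87 kcal/mol.
Chair II (bromo equatorial, carboxyl equatorial): E = 0.00 kcal/mol.
Chair II is the more stable (lower-energy) conformer, and in that chair the carboxyl group is equatorial.

equatorial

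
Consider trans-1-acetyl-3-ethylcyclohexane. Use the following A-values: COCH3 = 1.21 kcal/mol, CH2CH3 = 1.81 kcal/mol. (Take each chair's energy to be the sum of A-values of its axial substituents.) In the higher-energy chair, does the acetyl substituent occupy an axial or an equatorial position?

C1 and C3 have the same parity, so for the trans isomer the two substituents are one axial and one equatorial in each chair.
Chair I (acetyl axial, ethyl equatorial): E = 1.21 kcal/mol.
Chair II (acetyl equatorial, ethyl axial): E = 1.81 kcal/mol.
Chair II is the less stable (higher-energy) conformer, and in that chair the acetyl group is equatorial.

equatorial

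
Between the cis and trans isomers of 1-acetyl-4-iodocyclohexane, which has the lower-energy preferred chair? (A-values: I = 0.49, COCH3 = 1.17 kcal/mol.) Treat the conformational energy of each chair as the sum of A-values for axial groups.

At 1,4 positions (parity opposite): cis → (a,e or e,a); trans → (e,e or a,a).
Best chair for cis: E = 0.49 kcal/mol; best chair for trans: E = 0.00 kcal/mol.
The trans isomer is lower by 0.49 kcal/mol.

trans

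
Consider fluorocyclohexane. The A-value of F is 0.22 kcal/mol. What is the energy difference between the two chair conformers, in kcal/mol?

0.22 kcal/mol

A monosubstituted cyclohexane has one chair with the fluoro group axial (E = A = 0.22 kcal/mol) and one with it equatorial (E = 0).
ΔE = 0.22 − 0 = 0.22 kcal/mol.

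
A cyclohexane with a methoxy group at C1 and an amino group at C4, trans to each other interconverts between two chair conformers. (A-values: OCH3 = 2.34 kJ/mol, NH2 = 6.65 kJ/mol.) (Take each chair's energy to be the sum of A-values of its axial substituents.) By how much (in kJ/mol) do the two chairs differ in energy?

C1 and C4 have opposite parity, so for the trans isomer the two substituents are e,e in one chair and a,a in the other.
Chair I (methoxy axial, amino axial): E = 8.99 kJ/mol.
Chair II (methoxy equatorial, amino equatorial): E = 0.00 kJ/mol.
ΔE = 8.99 − 0.00 = 8.99 kJ/mol; chair II is more stable.

8.99 kJ/mol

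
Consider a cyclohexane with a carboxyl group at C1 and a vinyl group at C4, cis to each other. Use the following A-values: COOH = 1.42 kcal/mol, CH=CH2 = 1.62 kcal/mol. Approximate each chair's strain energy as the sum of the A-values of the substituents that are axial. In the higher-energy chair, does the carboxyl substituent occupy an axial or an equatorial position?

C1 and C4 have opposite parity, so for the cis isomer the two substituents are one axial and one equatorial in each chair.
Chair I (carboxyl axial, vinyl equatorial): E = 1.42 kcal/mol.
Chair II (carboxyl equatorial, vinyl axial): E = 1.62 kcal/mol.
Chair II is the less stable (higher-energy) conformer, and in that chair the carboxyl group is equatorial.

equatorial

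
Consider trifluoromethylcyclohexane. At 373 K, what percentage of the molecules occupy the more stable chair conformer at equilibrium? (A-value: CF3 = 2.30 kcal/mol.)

95.7%

One chair has the trifluoromethyl group axial (E = 2.30 kcal/mol) and the other has it equatorial (E = 0).
ΔG = 2.30 kcal/mol between the two chairs.
K = exp(ΔG/RT) with R = 1.987×10⁻³ kcal mol⁻¹ K⁻¹ and T = 373 K gives K ≈ 22.3.
Fraction in the lower-energy chair = K/(K+1) = 95.7%.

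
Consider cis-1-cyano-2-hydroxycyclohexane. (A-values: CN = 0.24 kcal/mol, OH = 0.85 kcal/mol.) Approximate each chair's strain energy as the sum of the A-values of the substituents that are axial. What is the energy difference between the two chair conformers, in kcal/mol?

0.61 kcal/mol

C1 and C2 have opposite parity, so for the cis isomer the two substituents are one axial and one equatorial in each chair.
Chair I (cyano axial, hydroxyl equatorial): E = 0.24 kcal/mol.
Chair II (cyano equatorial, hydroxyl axial): E = 0.85 kcal/mol.
ΔE = 0.85 − 0.24 = 0.61 kcal/mol; chair I is more stable.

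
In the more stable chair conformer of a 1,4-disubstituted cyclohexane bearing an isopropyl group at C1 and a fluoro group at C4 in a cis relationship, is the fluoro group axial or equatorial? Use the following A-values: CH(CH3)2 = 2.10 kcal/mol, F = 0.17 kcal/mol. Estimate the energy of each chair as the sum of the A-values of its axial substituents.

C1 and C4 have opposite parity, so for the cis isomer the two substituents are one axial and one equatorial in each chair.
Chair I (isopropyl axial, fluoro equatorial): E = 2.10 kcal/mol.
Chair II (isopropyl equatorial, fluoro axial): E = 0.17 kcal/mol.
Chair II is the more stable (lower-energy) conformer, and in that chair the fluoro group is axial.

axial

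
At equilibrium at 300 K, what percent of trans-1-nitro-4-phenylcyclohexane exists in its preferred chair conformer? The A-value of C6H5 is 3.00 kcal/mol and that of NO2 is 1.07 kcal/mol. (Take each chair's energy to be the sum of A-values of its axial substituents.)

99.9%

C1 and C4 have opposite parity, so for the trans isomer the two substituents are e,e in one chair and a,a in the other.
Chair I (phenyl axial, nitro axial): E = 4.07 kcal/mol; chair II (phenyl equatorial, nitro equatorial): E = 0.00 kcal/mol.
ΔG = 4.07 kcal/mol between the two chairs.
K = exp(ΔG/RT) with R = 1.987×10⁻³ kcal mol⁻¹ K⁻¹ and T = 300 K gives K ≈ 923.
Fraction in the lower-energy chair = K/(K+1) = 99.9%.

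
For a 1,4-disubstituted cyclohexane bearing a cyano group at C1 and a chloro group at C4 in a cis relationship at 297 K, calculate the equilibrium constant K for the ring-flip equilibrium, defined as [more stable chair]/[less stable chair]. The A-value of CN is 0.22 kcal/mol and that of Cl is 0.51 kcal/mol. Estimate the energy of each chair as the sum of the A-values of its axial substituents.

C1 and C4 have opposite parity, so for the cis isomer the two substituents are one axial and one equatorial in each chair.
Chair I (cyano axial, chloro equatorial): E = 0.22 kcal/mol; chair II (cyano equatorial, chloro axial): E = 0.51 kcal/mol.
ΔG = 0.29 kcal/mol between the two chairs.
K = exp(ΔG/RT) with R = 1.987×10⁻³ kcal mol⁻¹ K⁻¹ and T = 297 K gives K ≈ 1.63.

K ≈ 1.63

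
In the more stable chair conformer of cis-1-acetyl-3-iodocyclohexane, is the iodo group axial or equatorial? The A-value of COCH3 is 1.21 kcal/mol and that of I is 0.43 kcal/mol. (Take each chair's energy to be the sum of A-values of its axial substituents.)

equatorial

C1 and C3 have the same parity, so for the cis isomer the two substituents are e,e in one chair and a,a in the other.
Chair I (acetyl axial, iodo axial): E = 1.64 kcal/mol.
Chair II (acetyl equatorial, iodo equatorial): E = 0.00 kcal/mol.
Chair II is the more stable (lower-energy) conformer, and in that chair the iodo group is equatorial.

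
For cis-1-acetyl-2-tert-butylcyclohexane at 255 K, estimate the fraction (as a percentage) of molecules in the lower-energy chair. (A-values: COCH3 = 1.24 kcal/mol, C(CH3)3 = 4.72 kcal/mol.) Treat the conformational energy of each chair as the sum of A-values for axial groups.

C1 and C2 have opposite parity, so for the cis isomer the two substituents are one axial and one equatorial in each chair.
Chair I (acetyl axial, tert-butyl equatorial): E = 1.24 kcal/mol; chair II (acetyl equatorial, tert-butyl axial): E = 4.72 kcal/mol.
ΔG = 3.48 kcal/mol between the two chairs.
K = exp(ΔG/RT) with R = 1.987×10⁻³ kcal mol⁻¹ K⁻¹ and T = 255 K gives K ≈ 961.
Fraction in the lower-energy chair = K/(K+1) = 99.9%.

99.9%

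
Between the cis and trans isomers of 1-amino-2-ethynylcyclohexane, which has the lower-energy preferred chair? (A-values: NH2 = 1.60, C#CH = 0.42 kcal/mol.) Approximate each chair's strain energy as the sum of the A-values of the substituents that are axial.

At 1,2 positions (parity opposite): cis → (a,e or e,a); trans → (e,e or a,a).
Best chair for cis: E = 0.42 kcal/mol; best chair for trans: E = 0.00 kcal/mol.
The trans isomer is lower by 0.42 kcal/mol.

trans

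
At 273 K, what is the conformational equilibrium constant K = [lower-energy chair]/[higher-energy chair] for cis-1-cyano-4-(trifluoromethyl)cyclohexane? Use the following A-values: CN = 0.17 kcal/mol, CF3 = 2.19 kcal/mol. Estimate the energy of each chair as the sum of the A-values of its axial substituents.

K ≈ 41.4

C1 and C4 have opposite parity, so for the cis isomer the two substituents are one axial and one equatorial in each chair.
Chair I (cyano axial, trifluoromethyl equatorial): E = 0.17 kcal/mol; chair II (cyano equatorial, trifluoromethyl axial): E = 2.19 kcal/mol.
ΔG = 2.02 kcal/mol between the two chairs.
K = exp(ΔG/RT) with R = 1.987×10⁻³ kcal mol⁻¹ K⁻¹ and T = 273 K gives K ≈ 41.4.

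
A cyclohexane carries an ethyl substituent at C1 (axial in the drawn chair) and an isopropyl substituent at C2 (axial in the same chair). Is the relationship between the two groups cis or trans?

C1 and C2 have opposite parity, so their axial bonds point in opposite directions.
With opposite-parity carbons, two substituents on the same face are one axial and one equatorial; opposite faces give both axial or both equatorial.
Here the groups are axial/axial → opposite face → trans.

trans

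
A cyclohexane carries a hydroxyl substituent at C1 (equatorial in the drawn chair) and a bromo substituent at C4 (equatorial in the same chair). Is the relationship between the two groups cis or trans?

trans

C1 and C4 have opposite parity, so their axial bonds point in opposite directions.
With opposite-parity carbons, two substituents on the same face are one axial and one equatorial; opposite faces give both axial or both equatorial.
Here the groups are equatorial/equatorial → opposite face → trans.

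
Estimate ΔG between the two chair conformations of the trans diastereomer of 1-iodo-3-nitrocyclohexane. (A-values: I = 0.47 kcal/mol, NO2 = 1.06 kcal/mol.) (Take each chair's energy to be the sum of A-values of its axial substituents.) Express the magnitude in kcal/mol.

C1 and C3 have the same parity, so for the trans isomer the two substituents are one axial and one equatorial in each chair.
Chair I (iodo axial, nitro equatorial): E = 0.47 kcal/mol.
Chair II (iodo equatorial, nitro axial): E = 1.06 kcal/mol.
ΔE = 1.06 − 0.47 = 0.59 kcal/mol; chair I is more stable.

0.59 kcal/mol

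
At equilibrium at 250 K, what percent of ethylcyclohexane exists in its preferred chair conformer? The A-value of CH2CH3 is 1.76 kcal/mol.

One chair has the ethyl group axial (E = 1.76 kcal/mol) and the other has it equatorial (E = 0).
ΔG = 1.76 kcal/mol between the two chairs.
K = exp(ΔG/RT) with R = 1.987×10⁻³ kcal mol⁻¹ K⁻¹ and T = 250 K gives K ≈ 34.6.
Fraction in the lower-energy chair = K/(K+1) = 97.2%.

97.2%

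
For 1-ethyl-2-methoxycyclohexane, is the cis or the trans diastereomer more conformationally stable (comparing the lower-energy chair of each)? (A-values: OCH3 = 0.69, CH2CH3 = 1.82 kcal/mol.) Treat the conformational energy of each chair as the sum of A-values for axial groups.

trans

At 1,2 positions (parity opposite): cis → (a,e or e,a); trans → (e,e or a,a).
Best chair for cis: E = 0.69 kcal/mol; best chair for trans: E = 0.00 kcal/mol.
The trans isomer is lower by 0.69 kcal/mol.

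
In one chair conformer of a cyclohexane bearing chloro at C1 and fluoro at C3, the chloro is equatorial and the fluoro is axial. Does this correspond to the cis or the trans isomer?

C1 and C3 have the same parity, so their axial bonds point in the same direction.
With same-parity carbons, two substituents on the same face are both axial or both equatorial; opposite faces give one of each.
Here the groups are equatorial/axial → opposite face → trans.

trans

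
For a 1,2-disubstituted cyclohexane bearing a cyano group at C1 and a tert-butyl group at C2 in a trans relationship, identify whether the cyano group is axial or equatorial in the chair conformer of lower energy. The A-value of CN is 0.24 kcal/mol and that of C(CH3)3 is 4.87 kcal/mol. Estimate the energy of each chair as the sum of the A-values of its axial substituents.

C1 and C2 have opposite parity, so for the trans isomer the two substituents are e,e in one chair and a,a in the other.
Chair I (cyano axial, tert-butyl axial): E = 5.11 kcal/mol.
Chair II (cyano equatorial, tert-butyl equatorial): E = 0.00 kcal/mol.
Chair II is the more stable (lower-energy) conformer, and in that chair the cyano group is equatorial.

equatorial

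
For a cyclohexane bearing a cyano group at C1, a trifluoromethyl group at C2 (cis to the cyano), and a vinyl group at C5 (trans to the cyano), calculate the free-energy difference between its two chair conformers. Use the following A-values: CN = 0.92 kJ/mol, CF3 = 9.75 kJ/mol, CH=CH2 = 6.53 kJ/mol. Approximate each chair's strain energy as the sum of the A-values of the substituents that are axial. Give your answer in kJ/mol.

Chair I (cyano axial, trifluoromethyl equatorial, vinyl equatorial): E = 0.92 kJ/mol.
Chair II (cyano equatorial, trifluoromethyl axial, vinyl axial): E = 16.28 kJ/mol.
ΔE = 16.28 − 0.92 = 15.36 kJ/mol; chair I is more stable.

15.36 kJ/mol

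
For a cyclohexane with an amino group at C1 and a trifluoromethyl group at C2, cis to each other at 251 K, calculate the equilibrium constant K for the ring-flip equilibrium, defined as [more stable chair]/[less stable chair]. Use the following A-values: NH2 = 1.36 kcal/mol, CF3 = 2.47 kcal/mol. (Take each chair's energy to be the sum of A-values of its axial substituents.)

C1 and C2 have opposite parity, so for the cis isomer the two substituents are one axial and one equatorial in each chair.
Chair I (amino axial, trifluoromethyl equatorial): E = 1.36 kcal/mol; chair II (amino equatorial, trifluoromethyl axial): E = 2.47 kcal/mol.
ΔG = 1.11 kcal/mol between the two chairs.
K = exp(ΔG/RT) with R = 1.987×10⁻³ kcal mol⁻¹ K⁻¹ and T = 251 K gives K ≈ 9.26.

K ≈ 9.26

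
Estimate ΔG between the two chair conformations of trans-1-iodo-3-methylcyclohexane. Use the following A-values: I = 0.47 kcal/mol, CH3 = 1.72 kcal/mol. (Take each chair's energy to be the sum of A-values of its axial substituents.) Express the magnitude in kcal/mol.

1.25 kcal/mol

C1 and C3 have the same parity, so for the trans isomer the two substituents are one axial and one equatorial in each chair.
Chair I (iodo axial, methyl equatorial): E = 0.47 kcal/mol.
Chair II (iodo equatorial, methyl axial): E = 1.72 kcal/mol.
ΔE = 1.72 − 0.47 = 1.25 kcal/mol; chair I is more stable.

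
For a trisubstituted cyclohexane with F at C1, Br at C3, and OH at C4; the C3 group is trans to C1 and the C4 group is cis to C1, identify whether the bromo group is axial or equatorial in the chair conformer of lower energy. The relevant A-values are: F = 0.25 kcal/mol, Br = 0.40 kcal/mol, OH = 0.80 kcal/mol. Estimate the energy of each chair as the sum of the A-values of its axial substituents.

Chair I (fluoro axial, bromo equatorial, hydroxyl equatorial): E = 0.25 kcal/mol.
Chair II (fluoro equatorial, bromo axial, hydroxyl axial): E = 1.20 kcal/mol.
Chair I is the more stable (lower-energy) conformer, and in that chair the bromo group is equatorial.

equatorial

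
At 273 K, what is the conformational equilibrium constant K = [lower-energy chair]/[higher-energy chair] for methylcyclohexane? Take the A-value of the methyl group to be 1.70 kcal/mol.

K ≈ 23.0

One chair has the methyl group axial (E = 1.70 kcal/mol) and the other has it equatorial (E = 0).
ΔG = 1.70 kcal/mol between the two chairs.
K = exp(ΔG/RT) with R = 1.987×10⁻³ kcal mol⁻¹ K⁻¹ and T = 273 K gives K ≈ 23.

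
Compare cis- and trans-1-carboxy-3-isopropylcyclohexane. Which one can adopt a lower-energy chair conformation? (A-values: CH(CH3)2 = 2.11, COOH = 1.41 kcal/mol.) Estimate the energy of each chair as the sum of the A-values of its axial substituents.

cis

At 1,3 positions (parity same): cis → (e,e or a,a); trans → (a,e or e,a).
Best chair for cis: E = 0.00 kcal/mol; best chair for trans: E = 1.41 kcal/mol.
The cis isomer is lower by 1.41 kcal/mol.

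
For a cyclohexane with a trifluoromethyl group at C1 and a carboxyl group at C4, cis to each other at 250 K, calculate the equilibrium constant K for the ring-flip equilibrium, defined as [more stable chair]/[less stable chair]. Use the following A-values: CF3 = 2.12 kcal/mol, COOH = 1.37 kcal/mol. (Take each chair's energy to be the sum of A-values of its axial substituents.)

K ≈ 4.53

C1 and C4 have opposite parity, so for the cis isomer the two substituents are one axial and one equatorial in each chair.
Chair I (trifluoromethyl axial, carboxyl equatorial): E = 2.12 kcal/mol; chair II (trifluoromethyl equatorial, carboxyl axial): E = 1.37 kcal/mol.
ΔG = 0.75 kcal/mol between the two chairs.
K = exp(ΔG/RT) with R = 1.987×10⁻³ kcal mol⁻¹ K⁻¹ and T = 250 K gives K ≈ 4.53.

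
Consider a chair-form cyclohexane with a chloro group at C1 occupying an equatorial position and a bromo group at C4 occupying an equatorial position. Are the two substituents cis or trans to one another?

C1 and C4 have opposite parity, so their axial bonds point in opposite directions.
With opposite-parity carbons, two substituents on the same face are one axial and one equatorial; opposite faces give both axial or both equatorial.
Here the groups are equatorial/equatorial → opposite face → trans.

trans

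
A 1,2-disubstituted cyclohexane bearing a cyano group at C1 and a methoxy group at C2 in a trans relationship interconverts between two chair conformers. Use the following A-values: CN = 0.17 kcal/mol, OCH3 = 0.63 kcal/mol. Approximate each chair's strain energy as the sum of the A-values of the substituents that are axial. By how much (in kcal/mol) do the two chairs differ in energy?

0.80 kcal/mol

C1 and C2 have opposite parity, so for the trans isomer the two substituents are e,e in one chair and a,a in the other.
Chair I (cyano axial, methoxy axial): E = 0.80 kcal/mol.
Chair II (cyano equatorial, methoxy equatorial): E = 0.00 kcal/mol.
ΔE = 0.80 − 0.00 = 0.80 kcal/mol; chair II is more stable.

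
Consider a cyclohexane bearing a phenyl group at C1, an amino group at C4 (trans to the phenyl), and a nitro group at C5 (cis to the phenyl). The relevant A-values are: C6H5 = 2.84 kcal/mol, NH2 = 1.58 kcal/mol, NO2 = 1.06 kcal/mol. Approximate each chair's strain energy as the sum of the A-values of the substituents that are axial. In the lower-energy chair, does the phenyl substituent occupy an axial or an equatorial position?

equatorial

Chair I (phenyl axial, amino axial, nitro axial): E = 5.48 kcal/mol.
Chair II (phenyl equatorial, amino equatorial, nitro equatorial): E = 0.00 kcal/mol.
Chair II is the more stable (lower-energy) conformer, and in that chair the phenyl group is equatorial.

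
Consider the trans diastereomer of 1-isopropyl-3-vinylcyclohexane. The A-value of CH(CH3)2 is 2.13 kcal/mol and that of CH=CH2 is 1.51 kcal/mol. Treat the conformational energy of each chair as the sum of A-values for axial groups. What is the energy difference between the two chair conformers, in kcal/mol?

C1 and C3 have the same parity, so for the trans isomer the two substituents are one axial and one equatorial in each chair.
Chair I (isopropyl axial, vinyl equatorial): E = 2.13 kcal/mol.
Chair II (isopropyl equatorial, vinyl axial): E = 1.51 kcal/mol.
ΔE = 2.13 − 1.51 = 0.62 kcal/mol; chair II is more stable.

0.62 kcal/mol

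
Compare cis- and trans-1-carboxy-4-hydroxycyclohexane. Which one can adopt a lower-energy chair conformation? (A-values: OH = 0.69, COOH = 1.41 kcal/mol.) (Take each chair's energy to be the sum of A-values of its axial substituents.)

At 1,4 positions (parity opposite): cis → (a,e or e,a); trans → (e,e or a,a).
Best chair for cis: E = 0.69 kcal/mol; best chair for trans: E = 0.00 kcal/mol.
The trans isomer is lower by 0.69 kcal/mol.

trans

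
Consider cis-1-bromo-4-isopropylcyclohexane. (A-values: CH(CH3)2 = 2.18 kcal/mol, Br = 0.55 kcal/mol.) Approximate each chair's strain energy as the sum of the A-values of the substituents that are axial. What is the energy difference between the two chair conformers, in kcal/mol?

C1 and C4 have opposite parity, so for the cis isomer the two substituents are one axial and one equatorial in each chair.
Chair I (isopropyl axial, bromo equatorial): E = 2.18 kcal/mol.
Chair II (isopropyl equatorial, bromo axial): E = 0.55 kcal/mol.
ΔE = 2.18 − 0.55 = 1.63 kcal/mol; chair II is more stable.

1.63 kcal/mol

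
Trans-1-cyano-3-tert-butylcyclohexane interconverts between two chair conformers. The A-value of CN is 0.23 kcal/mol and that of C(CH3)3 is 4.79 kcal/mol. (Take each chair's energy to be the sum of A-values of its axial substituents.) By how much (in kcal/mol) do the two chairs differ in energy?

4.56 kcal/mol

C1 and C3 have the same parity, so for the trans isomer the two substituents are one axial and one equatorial in each chair.
Chair I (cyano axial, tert-butyl equatorial): E = 0.23 kcal/mol.
Chair II (cyano equatorial, tert-butyl axial): E = 4.79 kcal/mol.
ΔE = 4.79 − 0.23 = 4.56 kcal/mol; chair I is more stable.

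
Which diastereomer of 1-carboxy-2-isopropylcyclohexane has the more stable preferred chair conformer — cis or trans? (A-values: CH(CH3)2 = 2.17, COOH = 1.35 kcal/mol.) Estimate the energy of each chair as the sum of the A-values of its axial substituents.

trans

At 1,2 positions (parity opposite): cis → (a,e or e,a); trans → (e,e or a,a).
Best chair for cis: E = 1.35 kcal/mol; best chair for trans: E = 0.00 kcal/mol.
The trans isomer is lower by 1.35 kcal/mol.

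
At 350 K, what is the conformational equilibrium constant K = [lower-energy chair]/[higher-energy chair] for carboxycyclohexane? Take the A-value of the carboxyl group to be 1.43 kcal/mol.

K ≈ 7.82

One chair has the carboxyl group axial (E = 1.43 kcal/mol) and the other has it equatorial (E = 0).
ΔG = 1.43 kcal/mol between the two chairs.
K = exp(ΔG/RT) with R = 1.987×10⁻³ kcal mol⁻¹ K⁻¹ and T = 350 K gives K ≈ 7.82.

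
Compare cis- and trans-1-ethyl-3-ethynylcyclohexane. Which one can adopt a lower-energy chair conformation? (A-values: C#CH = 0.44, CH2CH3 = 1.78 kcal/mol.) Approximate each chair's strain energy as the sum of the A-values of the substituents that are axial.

At 1,3 positions (parity same): cis → (e,e or a,a); trans → (a,e or e,a).
Best chair for cis: E = 0.00 kcal/mol; best chair for trans: E = 0.44 kcal/mol.
The cis isomer is lower by 0.44 kcal/mol.

cis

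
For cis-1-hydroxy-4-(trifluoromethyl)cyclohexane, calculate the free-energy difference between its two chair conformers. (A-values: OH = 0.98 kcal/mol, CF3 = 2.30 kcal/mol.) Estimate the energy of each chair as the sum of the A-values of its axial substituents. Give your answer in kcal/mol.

C1 and C4 have opposite parity, so for the cis isomer the two substituents are one axial and one equatorial in each chair.
Chair I (hydroxyl axial, trifluoromethyl equatorial): E = 0.98 kcal/mol.
Chair II (hydroxyl equatorial, trifluoromethyl axial): E = 2.30 kcal/mol.
ΔE = 2.30 − 0.98 = 1.32 kcal/mol; chair I is more stable.

1.32 kcal/mol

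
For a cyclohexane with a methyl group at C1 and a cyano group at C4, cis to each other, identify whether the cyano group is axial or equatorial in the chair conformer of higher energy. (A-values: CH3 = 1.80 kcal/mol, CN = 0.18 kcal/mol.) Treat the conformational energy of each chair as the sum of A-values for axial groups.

equatorial

C1 and C4 have opposite parity, so for the cis isomer the two substituents are one axial and one equatorial in each chair.
Chair I (methyl axial, cyano equatorial): E = 1.80 kcal/mol.
Chair II (methyl equatorial, cyano axial): E = 0.18 kcal/mol.
Chair I is the less stable (higher-energy) conformer, and in that chair the cyano group is equatorial.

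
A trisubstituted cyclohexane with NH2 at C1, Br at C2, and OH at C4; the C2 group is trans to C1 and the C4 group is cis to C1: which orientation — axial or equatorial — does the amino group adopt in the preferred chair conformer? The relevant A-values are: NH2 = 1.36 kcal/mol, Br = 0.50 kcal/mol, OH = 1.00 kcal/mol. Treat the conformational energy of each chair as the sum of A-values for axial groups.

equatorial

Chair I (amino axial, bromo axial, hydroxyl equatorial): E = 1.86 kcal/mol.
Chair II (amino equatorial, bromo equatorial, hydroxyl axial): E = 1.00 kcal/mol.
Chair II is the more stable (lower-energy) conformer, and in that chair the amino group is equatorial.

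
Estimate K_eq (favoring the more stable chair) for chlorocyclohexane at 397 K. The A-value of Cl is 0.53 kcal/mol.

One chair has the chloro group axial (E = 0.53 kcal/mol) and the other has it equatorial (E = 0).
ΔG = 0.53 kcal/mol between the two chairs.
K = exp(ΔG/RT) with R = 1.987×10⁻³ kcal mol⁻¹ K⁻¹ and T = 397 K gives K ≈ 1.96.

K ≈ 1.96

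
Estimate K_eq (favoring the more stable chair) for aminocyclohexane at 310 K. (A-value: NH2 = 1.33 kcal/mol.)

One chair has the amino group axial (E = 1.33 kcal/mol) and the other has it equatorial (E = 0).
ΔG = 1.33 kcal/mol between the two chairs.
K = exp(ΔG/RT) with R = 1.987×10⁻³ kcal mol⁻¹ K⁻¹ and T = 310 K gives K ≈ 8.66.

K ≈ 8.66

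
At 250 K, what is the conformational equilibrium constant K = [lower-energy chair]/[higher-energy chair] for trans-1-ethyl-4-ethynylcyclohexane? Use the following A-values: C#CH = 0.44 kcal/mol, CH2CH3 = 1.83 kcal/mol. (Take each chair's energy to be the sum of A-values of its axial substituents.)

K ≈ 96.5

C1 and C4 have opposite parity, so for the trans isomer the two substituents are e,e in one chair and a,a in the other.
Chair I (ethynyl axial, ethyl axial): E = 2.27 kcal/mol; chair II (ethynyl equatorial, ethyl equatorial): E = 0.00 kcal/mol.
ΔG = 2.27 kcal/mol between the two chairs.
K = exp(ΔG/RT) with R = 1.987×10⁻³ kcal mol⁻¹ K⁻¹ and T = 250 K gives K ≈ 96.5.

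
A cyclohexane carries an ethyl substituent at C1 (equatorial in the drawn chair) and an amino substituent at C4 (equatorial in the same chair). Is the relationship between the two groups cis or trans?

trans

C1 and C4 have opposite parity, so their axial bonds point in opposite directions.
With opposite-parity carbons, two substituents on the same face are one axial and one equatorial; opposite faces give both axial or both equatorial.
Here the groups are equatorial/equatorial → opposite face → trans.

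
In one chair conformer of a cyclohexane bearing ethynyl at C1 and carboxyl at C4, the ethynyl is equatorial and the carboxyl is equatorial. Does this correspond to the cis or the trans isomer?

C1 and C4 have opposite parity, so their axial bonds point in opposite directions.
With opposite-parity carbons, two substituents on the same face are one axial and one equatorial; opposite faces give both axial or both equatorial.
Here the groups are equatorial/equatorial → opposite face → trans.

trans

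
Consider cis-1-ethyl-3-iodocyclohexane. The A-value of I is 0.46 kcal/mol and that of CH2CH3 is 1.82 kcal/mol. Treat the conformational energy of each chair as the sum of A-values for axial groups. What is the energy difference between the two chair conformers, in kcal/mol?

2.28 kcal/mol

C1 and C3 have the same parity, so for the cis isomer the two substituents are e,e in one chair and a,a in the other.
Chair I (iodo axial, ethyl axial): E = 2.28 kcal/mol.
Chair II (iodo equatorial, ethyl equatorial): E = 0.00 kcal/mol.
ΔE = 2.28 − 0.00 = 2.28 kcal/mol; chair II is more stable.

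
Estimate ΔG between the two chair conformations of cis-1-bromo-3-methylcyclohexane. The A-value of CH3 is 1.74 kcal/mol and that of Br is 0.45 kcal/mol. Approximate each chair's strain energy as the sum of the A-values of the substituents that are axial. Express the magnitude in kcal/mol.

2.19 kcal/mol

C1 and C3 have the same parity, so for the cis isomer the two substituents are e,e in one chair and a,a in the other.
Chair I (methyl axial, bromo axial): E = 2.19 kcal/mol.
Chair II (methyl equatorial, bromo equatorial): E = 0.00 kcal/mol.
ΔE = 2.19 − 0.00 = 2.19 kcal/mol; chair II is more stable.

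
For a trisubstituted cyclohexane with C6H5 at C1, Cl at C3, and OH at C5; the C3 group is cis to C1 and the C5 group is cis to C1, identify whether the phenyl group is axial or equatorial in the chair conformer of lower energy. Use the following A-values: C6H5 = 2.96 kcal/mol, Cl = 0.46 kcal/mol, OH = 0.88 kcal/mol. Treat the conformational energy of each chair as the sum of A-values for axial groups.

Chair I (phenyl axial, chloro axial, hydroxyl axial): E = 4.30 kcal/mol.
Chair II (phenyl equatorial, chloro equatorial, hydroxyl equatorial): E = 0.00 kcal/mol.
Chair II is the more stable (lower-energy) conformer, and in that chair the phenyl group is equatorial.

equatorial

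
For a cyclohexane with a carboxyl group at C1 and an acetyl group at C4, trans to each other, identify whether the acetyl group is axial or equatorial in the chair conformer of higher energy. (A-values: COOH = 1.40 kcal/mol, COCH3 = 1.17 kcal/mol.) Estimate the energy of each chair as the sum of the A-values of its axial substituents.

axial

C1 and C4 have opposite parity, so for the trans isomer the two substituents are e,e in one chair and a,a in the other.
Chair I (carboxyl axial, acetyl axial): E = 2.57 kcal/mol.
Chair II (carboxyl equatorial, acetyl equatorial): E = 0.00 kcal/mol.
Chair I is the less stable (higher-energy) conformer, and in that chair the acetyl group is axial.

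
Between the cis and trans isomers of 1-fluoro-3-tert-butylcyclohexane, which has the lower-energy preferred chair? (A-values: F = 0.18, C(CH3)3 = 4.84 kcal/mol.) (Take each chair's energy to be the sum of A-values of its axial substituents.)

cis

At 1,3 positions (parity same): cis → (e,e or a,a); trans → (a,e or e,a).
Best chair for cis: E = 0.00 kcal/mol; best chair for trans: E = 0.18 kcal/mol.
The cis isomer is lower by 0.18 kcal/mol.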